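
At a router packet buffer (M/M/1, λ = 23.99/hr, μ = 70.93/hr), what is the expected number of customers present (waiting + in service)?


ρ = λ/μ = 23.99/70.93 = 0.3382
L = ρ/(1−ρ) = 0.3382/(1 − 0.3382) = 0.3382/0.6618 = 0.5111

Final: 0.5111


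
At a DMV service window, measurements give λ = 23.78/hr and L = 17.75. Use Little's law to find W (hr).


W = L/λ = 17.75/23.78 = 0.7464 hr

Final: 0.7464 hr


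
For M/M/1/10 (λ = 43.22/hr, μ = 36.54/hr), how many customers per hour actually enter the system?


ρ = 1.1828; P_K = (1−ρ)ρ^10/(1−ρ^11) = 0.183502
λ_eff = λ(1 − P_K) = 43.22·(1 − 0.183502) = 43.22·0.816498 = 35.2890 /hr

Final: 35.2890 /hr


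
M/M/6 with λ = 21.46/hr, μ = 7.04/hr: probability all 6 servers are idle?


a = λ/μ = 21.46/7.04 = 3.0483; ρ = a/c = 0.5080
Σ_{k=0}^{5} a^k/k! (terms k=0..5) = 1.00000 + 3.04830 + 4.64605 + 4.72085 + 3.59763 + 2.19333 = 19.20616
Tail: a^6/(6!(1−ρ)) = 802.31027/(720·0.4920) = 2.26510
P₀ = 1/(19.20616 + 2.26510) = 1/21.47126 = 0.046574

Final: 0.046574


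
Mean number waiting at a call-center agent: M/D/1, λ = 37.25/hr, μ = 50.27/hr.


ρ = 37.25/50.27 = 0.7410
M/D/1: Lq = ρ²/(2(1−ρ)) = 0.5491/(2·0.2590) = 1.05999

Final: 1.05999


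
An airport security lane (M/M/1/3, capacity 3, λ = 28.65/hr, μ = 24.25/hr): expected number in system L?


ρ = 28.65/24.25 = 1.1814
L = ρ[1 − (K+1)ρ^K + Kρ^(K+1)] / [(1−ρ)(1−ρ^(K+1))]
Numerator: 1.1814·(1 − 4·1.649068 + 3·1.948281) = 0.293670
Denominator: (-0.1814)·(-0.948281) = 0.172059
L = 0.293670/0.172059 = 1.7068

Final: 1.7068


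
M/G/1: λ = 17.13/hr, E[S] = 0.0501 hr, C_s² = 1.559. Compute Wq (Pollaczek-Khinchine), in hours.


ρ = λ·E[S] = 17.13·0.0501 = 0.8582
E[S²] = E[S]²(1+C_s²) = 0.0501²·(1+1.559) = 0.006423
Wq = λ·E[S²]/(2(1−ρ)) = 17.13·0.006423/(2·0.1418) = 0.38800 hr

Final: 0.38800 hr


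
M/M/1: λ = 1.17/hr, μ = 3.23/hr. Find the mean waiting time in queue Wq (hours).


ρ = 1.17/3.23 = 0.3622
Wq = ρ/(μ−λ) = 0.3622/(3.23 − 1.17) = 0.3622/2.06 = 0.1758 hr

Final: 0.1758 hr


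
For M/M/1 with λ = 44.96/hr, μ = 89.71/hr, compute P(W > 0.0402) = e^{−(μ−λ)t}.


W ~ Exponential(μ−λ) for M/M/1.
μ − λ = 89.71 − 44.96 = 44.7500
P(W > t) = e^{−(μ−λ)t} = e^{−1.7989} = 0.165473

Final: 0.165473


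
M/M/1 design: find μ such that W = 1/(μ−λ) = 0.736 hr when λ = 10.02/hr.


W = 1/(μ−λ) ⇒ μ − λ = 1/W = 1/0.736 = 1.3587
μ = λ + 1/W = 10.02 + 1.3587 = 11.3787 per hr

Final: 11.3787 /hr


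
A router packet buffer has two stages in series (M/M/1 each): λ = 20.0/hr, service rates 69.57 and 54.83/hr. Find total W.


Each node sees arrival rate λ = 20.0/hr (tandem ⇒ throughput preserved).
W₁ = 1/(μ₁−λ) = 1/(69.57−20.0) = 0.02017 hr
W₂ = 1/(μ₂−λ) = 1/(54.83−20.0) = 0.02871 hr
W_total = W₁ + W₂ = 0.02017 + 0.02871 = 0.04888 hr

Final: 0.04888 hr


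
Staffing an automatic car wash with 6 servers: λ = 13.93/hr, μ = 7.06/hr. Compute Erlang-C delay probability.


a = λ/μ = 1.9731; ρ = a/6 = 0.3288
P₀ = 0.138838 (from M/M/c formula)
C(c,a) = [a^c/(c!(1−ρ))]·P₀ = [59.00360/(720·0.6712)]·0.138838
= 0.12210·0.138838 = 0.016952

Final: 0.016952


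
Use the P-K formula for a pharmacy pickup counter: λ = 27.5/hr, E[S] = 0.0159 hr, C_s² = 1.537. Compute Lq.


ρ = λ·E[S] = 27.5·0.0159 = 0.4373
Lq = ρ²(1+C_s²)/(2(1−ρ)) = 0.1912·(1+1.537)/(2·0.5627)
= 0.1912·2.5370/1.1255 = 0.43096

Final: 0.43096


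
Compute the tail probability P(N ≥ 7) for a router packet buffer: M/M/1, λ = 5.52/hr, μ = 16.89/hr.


ρ = 5.52/16.89 = 0.3268
P(N ≥ n) = ρ^n = 0.3268^7 = 0.0003983

Final: 0.0003983


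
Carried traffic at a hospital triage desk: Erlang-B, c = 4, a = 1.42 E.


B(4,1.42) = 0.041575 (Erlang-B)
Carried load = a(1 − B) = 1.42·(1 − 0.041575) = 1.42·0.958425 = 1.3610 E

Final: 1.3610 Erlangs


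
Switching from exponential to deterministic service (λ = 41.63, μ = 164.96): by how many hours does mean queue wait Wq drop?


ρ = 41.63/164.96 = 0.2524
Wq(M/M/1) = ρ/(μ−λ) = 0.2524/123.33 = 0.002046 hr
Wq(M/D/1) = ρ/(2(μ−λ)) = 0.001023 hr
Savings = 0.002046 − 0.001023 = 0.001023 hr

Final: 0.001023 hr


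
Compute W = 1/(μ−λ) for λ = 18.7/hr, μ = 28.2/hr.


W = 1/(μ−λ) = 1/(28.2 − 18.7) = 1/9.50 = 0.1053 hr

Final: 0.1053 hr


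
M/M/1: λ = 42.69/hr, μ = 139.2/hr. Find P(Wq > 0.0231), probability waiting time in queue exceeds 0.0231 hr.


ρ = 42.69/139.2 = 0.3067
P(Wq > t) = ρ·e^{−(μ−λ)t} = 0.3067·e^{−2.2294}
= 0.3067·0.107595 = 0.032997

Final: 0.032997


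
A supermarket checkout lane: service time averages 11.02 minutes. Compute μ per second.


μ = 1/(service time) in consistent units.
1 second = 0.0166667 min, so μ = 0.0166667/11.02 = 0.001512 per second

Final: 0.001512 /sec


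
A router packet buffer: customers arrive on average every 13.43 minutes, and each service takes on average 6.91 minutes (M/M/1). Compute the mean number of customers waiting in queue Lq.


λ = 60/13.43 = 4.4676 /hr
μ = 60/6.91 = 8.6831 /hr
ρ = λ/μ = 4.4676/8.6831 = 0.5145
Lq = ρ²/(1−ρ) = 0.2647/0.4855 = 0.5453

Final: 0.5453


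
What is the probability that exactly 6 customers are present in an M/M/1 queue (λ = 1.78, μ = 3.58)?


ρ = 1.78/3.58 = 0.4972
P_n = (1−ρ)·ρ^n = (1 − 0.4972)·0.4972^6 = 0.5028·0.015109 = 0.007596

Final: 0.007596


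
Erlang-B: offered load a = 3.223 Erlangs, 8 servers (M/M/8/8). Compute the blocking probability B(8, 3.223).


B(c,a) = (a^c/c!) / Σ_{k=0}^{c} a^k/k!
a^8/8! = 0.288777
Σ terms (k=0..8): 1.00000 + 3.22300 + 5.19386 + 5.57994 + 4.49604 + 2.89815 + 1.55679 + 0.71679 + 0.28878 = 24.953344
B = 0.288777/24.953344 = 0.011573

Final: 0.011573


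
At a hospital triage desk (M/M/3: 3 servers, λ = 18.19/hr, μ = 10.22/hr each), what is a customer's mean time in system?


a = 1.7798; ρ = 0.5933; P₀ = 0.149830
Lq = P₀·a^c·ρ/(c!(1−ρ)²) = 0.50497
Wq = Lq/λ = 0.50497/18.19 = 0.02776 hr
W = Wq + 1/μ = 0.02776 + 0.09785 = 0.12561 hr

Final: 0.12561 hr


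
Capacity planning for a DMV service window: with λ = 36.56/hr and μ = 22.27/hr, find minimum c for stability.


Stability requires cμ > λ ⇔ c > λ/μ.
λ/μ = 36.56/22.27 = 1.6417
Minimum integer c = ⌊1.6417⌋ + 1 = 2
Check: 2·22.27 = 44.54 > 36.56, while 1·22.27 = 22.27 ≤ 36.56

Final: 2 servers


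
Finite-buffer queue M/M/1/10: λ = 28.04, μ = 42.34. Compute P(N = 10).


ρ = λ/μ = 28.04/42.34 = 0.6623
P_K = (1−ρ)ρ^K/(1−ρ^(K+1)) = (0.3377·0.016228)/(1 − 0.010747)
= 0.005481/0.989253 = 0.005541

Final: 0.005541


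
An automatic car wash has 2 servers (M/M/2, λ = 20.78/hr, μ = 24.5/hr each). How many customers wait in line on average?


a = λ/μ = 0.8482; ρ = a/2 = 0.4241
P₀ = 0.404414
Lq = P₀·a^c·ρ / (c!·(1−ρ)²) = 0.404414·0.71938·0.4241/(2·0.33168)
= 0.18599

Final: 0.18599


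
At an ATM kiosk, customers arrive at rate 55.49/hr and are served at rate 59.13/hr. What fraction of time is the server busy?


ρ = λ/μ = 55.49/59.13 = 0.9384

Final: 0.9384


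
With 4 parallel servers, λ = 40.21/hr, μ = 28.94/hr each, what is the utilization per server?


ρ = λ/(cμ) = 40.21/(4·28.94) = 40.21/115.76 = 0.3474

Final: 0.3474


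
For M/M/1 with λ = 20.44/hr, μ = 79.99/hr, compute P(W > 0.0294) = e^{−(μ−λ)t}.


W ~ Exponential(μ−λ) for M/M/1.
μ − λ = 79.99 − 20.44 = 59.5500
P(W > t) = e^{−(μ−λ)t} = e^{−1.7508} = 0.173640

Final: 0.173640


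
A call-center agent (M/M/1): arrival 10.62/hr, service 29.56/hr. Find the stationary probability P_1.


ρ = 10.62/29.56 = 0.3593
P_n = (1−ρ)·ρ^n = (1 − 0.3593)·0.3593^1 = 0.6407·0.359269 = 0.230195

Final: 0.230195


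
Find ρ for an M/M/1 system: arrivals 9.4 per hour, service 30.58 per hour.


ρ = λ/μ = 9.4/30.58 = 0.3074

Final: 0.3074


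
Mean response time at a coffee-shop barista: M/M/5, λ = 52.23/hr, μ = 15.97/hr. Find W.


a = 3.2705; ρ = 0.6541; P₀ = 0.034211
Lq = P₀·a^c·ρ/(c!(1−ρ)²) = 0.58318
Wq = Lq/λ = 0.58318/52.23 = 0.01117 hr
W = Wq + 1/μ = 0.01117 + 0.06262 = 0.07378 hr

Final: 0.07378 hr


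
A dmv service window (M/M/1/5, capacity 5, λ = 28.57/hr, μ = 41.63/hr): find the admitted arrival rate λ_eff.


ρ = 0.6863; P_K = (1−ρ)ρ^5/(1−ρ^6) = 0.053331
λ_eff = λ(1 − P_K) = 28.57·(1 − 0.053331) = 28.57·0.946669 = 27.0463 /hr

Final: 27.0463 /hr


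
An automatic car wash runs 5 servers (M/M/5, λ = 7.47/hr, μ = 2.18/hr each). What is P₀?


a = λ/μ = 7.47/2.18 = 3.4266; ρ = a/c = 0.6853
Σ_{k=0}^{4} a^k/k! (terms k=0..4) = 1.00000 + 3.42661 + 5.87081 + 6.70565 + 5.74441 = 22.74748
Tail: a^5/(5!(1−ρ)) = 472.41159/(120·0.3147) = 12.51041
P₀ = 1/(22.74748 + 12.51041) = 1/35.25789 = 0.028362

Final: 0.028362


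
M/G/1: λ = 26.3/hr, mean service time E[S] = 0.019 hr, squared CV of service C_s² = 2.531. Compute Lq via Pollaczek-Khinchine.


ρ = λ·E[S] = 26.3·0.019 = 0.4997
Lq = ρ²(1+C_s²)/(2(1−ρ)) = 0.2497·(1+2.531)/(2·0.5003)
= 0.2497·3.5310/1.0006 = 0.88116

Final: 0.88116


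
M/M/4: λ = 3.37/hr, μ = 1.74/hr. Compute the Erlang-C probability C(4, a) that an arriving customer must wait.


a = λ/μ = 1.9368; ρ = a/4 = 0.4842
P₀ = 0.139668 (from M/M/c formula)
C(c,a) = [a^c/(c!(1−ρ))]·P₀ = [14.07092/(24·0.5158)]·0.139668
= 1.13665·0.139668 = 0.158753

Final: 0.158753


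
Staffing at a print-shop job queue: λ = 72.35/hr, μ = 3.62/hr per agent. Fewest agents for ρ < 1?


Stability requires cμ > λ ⇔ c > λ/μ.
λ/μ = 72.35/3.62 = 19.9862
Minimum integer c = ⌊19.9862⌋ + 1 = 20
Check: 20·3.62 = 72.40 > 72.35, while 19·3.62 = 68.78 ≤ 72.35

Final: 20 servers


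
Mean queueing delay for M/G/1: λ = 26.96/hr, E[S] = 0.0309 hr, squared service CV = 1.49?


ρ = λ·E[S] = 26.96·0.0309 = 0.8331
E[S²] = E[S]²(1+C_s²) = 0.0309²·(1+1.49) = 0.002377
Wq = λ·E[S²]/(2(1−ρ)) = 26.96·0.002377/(2·0.1669) = 0.19198 hr

Final: 0.19198 hr


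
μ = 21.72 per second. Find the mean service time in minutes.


Mean service time = 1/μ = 1/21.72 second = 0.04604 second
In minutes: 0.04604 × 0.0166667 = 0.0007673 min

Final: 0.0007673 min


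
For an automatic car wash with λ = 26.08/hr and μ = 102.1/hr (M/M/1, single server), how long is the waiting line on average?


ρ = 26.08/102.1 = 0.2554
Lq = ρ²/(1−ρ) = 0.06525/0.7446 = 0.08763

Final: 0.08763


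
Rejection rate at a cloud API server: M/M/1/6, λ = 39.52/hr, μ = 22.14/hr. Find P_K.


ρ = λ/μ = 39.52/22.14 = 1.7850
P_K = (1−ρ)ρ^K/(1−ρ^(K+1)) = (-0.7850·32.347142)/(1 − 57.739795)
= -25.392653/-56.739795 = 0.447528

Final: 0.447528


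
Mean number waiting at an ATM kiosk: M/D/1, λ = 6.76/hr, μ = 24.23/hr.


ρ = 6.76/24.23 = 0.2790
M/D/1: Lq = ρ²/(2(1−ρ)) = 0.07784/(2·0.7210) = 0.05398

Final: 0.05398


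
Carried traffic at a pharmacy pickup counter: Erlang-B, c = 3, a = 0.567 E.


B(3,0.567) = 0.017280 (Erlang-B)
Carried load = a(1 − B) = 0.567·(1 − 0.017280) = 0.567·0.982720 = 0.5572 E

Final: 0.5572 Erlangs


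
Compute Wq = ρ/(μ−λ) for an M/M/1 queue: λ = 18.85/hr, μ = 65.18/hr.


ρ = 18.85/65.18 = 0.2892
Wq = ρ/(μ−λ) = 0.2892/(65.18 − 18.85) = 0.2892/46.33 = 0.006242 hr

Final: 0.006242 hr


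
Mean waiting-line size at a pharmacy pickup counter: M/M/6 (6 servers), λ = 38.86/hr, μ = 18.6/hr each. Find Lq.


a = λ/μ = 2.0892; ρ = a/6 = 0.3482
P₀ = 0.123542
Lq = P₀·a^c·ρ / (c!·(1−ρ)²) = 0.123542·83.16472·0.3482/(720·0.42483)
= 0.01170

Final: 0.01170


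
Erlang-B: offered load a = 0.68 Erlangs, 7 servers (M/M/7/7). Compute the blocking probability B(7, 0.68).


B(c,a) = (a^c/c!) / Σ_{k=0}^{c} a^k/k!
a^7/7! = 0.00001334
Σ terms (k=0..7): 1.00000 + 0.68000 + 0.23120 + 0.05241 + 0.008909 + 0.001212 + 0.0001373 + 0.00001334 = 1.973877
B = 0.00001334/1.973877 = 0.000006758

Final: 0.000006758


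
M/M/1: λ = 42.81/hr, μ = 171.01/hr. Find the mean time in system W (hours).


W = 1/(μ−λ) = 1/(171.01 − 42.81) = 1/128.20 = 0.007800 hr

Final: 0.007800 hr


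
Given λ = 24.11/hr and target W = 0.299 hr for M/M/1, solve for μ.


W = 1/(μ−λ) ⇒ μ − λ = 1/W = 1/0.299 = 3.3445
μ = λ + 1/W = 24.11 + 3.3445 = 27.4545 per hr

Final: 27.4545 /hr


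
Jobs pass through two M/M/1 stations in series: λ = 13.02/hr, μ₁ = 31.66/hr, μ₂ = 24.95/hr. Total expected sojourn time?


Each node sees arrival rate λ = 13.02/hr (tandem ⇒ throughput preserved).
W₁ = 1/(μ₁−λ) = 1/(31.66−13.02) = 0.05365 hr
W₂ = 1/(μ₂−λ) = 1/(24.95−13.02) = 0.08382 hr
W_total = W₁ + W₂ = 0.05365 + 0.08382 = 0.13747 hr

Final: 0.13747 hr


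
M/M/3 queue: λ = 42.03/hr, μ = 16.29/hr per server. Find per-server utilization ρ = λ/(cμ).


ρ = λ/(cμ) = 42.03/(3·16.29) = 42.03/48.87 = 0.8600

Final: 0.8600


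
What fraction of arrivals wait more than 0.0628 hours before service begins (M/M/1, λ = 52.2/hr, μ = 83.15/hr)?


ρ = 52.2/83.15 = 0.6278
P(Wq > t) = ρ·e^{−(μ−λ)t} = 0.6278·e^{−1.9437}
= 0.6278·0.143179 = 0.089885

Final: 0.089885


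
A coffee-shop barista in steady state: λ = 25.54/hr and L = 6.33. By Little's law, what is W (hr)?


W = L/λ = 6.33/25.54 = 0.2478 hr

Final: 0.2478 hr


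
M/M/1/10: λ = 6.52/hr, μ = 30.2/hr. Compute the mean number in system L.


ρ = 6.52/30.2 = 0.2159
L = ρ[1 − (K+1)ρ^K + Kρ^(K+1)] / [(1−ρ)(1−ρ^(K+1))]
Numerator: 0.2159·(1 − 11·0.0000002200 + 10·0.00000004749) = 0.215894
Denominator: (0.7841)·(1.000000) = 0.784106
L = 0.215894/0.784106 = 0.2753

Final: 0.2753


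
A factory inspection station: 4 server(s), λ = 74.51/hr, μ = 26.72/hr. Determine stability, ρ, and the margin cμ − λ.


Total capacity cμ = 4·26.72 = 106.88/hr
ρ = λ/(cμ) = 74.51/106.88 = 0.6971
Stable ⇔ ρ < 1: YES
Spare capacity = cμ − λ = 106.88 − 74.51 = 32.37/hr

Final: ρ = 0.6971; stable; margin = 32.37/hr


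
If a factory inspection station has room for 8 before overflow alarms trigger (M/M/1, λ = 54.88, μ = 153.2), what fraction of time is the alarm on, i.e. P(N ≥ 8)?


ρ = 54.88/153.2 = 0.3582
P(N ≥ n) = ρ^n = 0.3582^8 = 0.0002712

Final: 0.0002712


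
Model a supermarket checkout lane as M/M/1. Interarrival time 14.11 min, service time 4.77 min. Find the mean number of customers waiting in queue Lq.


λ = 60/14.11 = 4.2523 /hr
μ = 60/4.77 = 12.5786 /hr
ρ = λ/μ = 4.2523/12.5786 = 0.3381
Lq = ρ²/(1−ρ) = 0.1143/0.6619 = 0.1726

Final: 0.1726


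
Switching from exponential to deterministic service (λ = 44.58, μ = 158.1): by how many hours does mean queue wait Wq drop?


ρ = 44.58/158.1 = 0.2820
Wq(M/M/1) = ρ/(μ−λ) = 0.2820/113.52 = 0.002484 hr
Wq(M/D/1) = ρ/(2(μ−λ)) = 0.001242 hr
Savings = 0.002484 − 0.001242 = 0.001242 hr

Final: 0.001242 hr


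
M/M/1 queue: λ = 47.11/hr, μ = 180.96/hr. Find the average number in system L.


ρ = λ/μ = 47.11/180.96 = 0.2603
L = ρ/(1−ρ) = 0.2603/(1 − 0.2603) = 0.2603/0.7397 = 0.3520

Final: 0.3520


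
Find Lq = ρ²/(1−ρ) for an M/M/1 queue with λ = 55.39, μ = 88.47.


ρ = 55.39/88.47 = 0.6261
Lq = ρ²/(1−ρ) = 0.3920/0.3739 = 1.0483

Final: 1.0483


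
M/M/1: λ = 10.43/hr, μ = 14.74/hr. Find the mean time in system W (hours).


W = 1/(μ−λ) = 1/(14.74 − 10.43) = 1/4.31 = 0.2320 hr

Final: 0.2320 hr


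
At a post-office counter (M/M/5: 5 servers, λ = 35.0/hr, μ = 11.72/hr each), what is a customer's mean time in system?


a = 2.9863; ρ = 0.5973; P₀ = 0.047364
Lq = P₀·a^c·ρ/(c!(1−ρ)²) = 0.34523
Wq = Lq/λ = 0.34523/35.0 = 0.009864 hr
W = Wq + 1/μ = 0.009864 + 0.08532 = 0.09519 hr

Final: 0.09519 hr


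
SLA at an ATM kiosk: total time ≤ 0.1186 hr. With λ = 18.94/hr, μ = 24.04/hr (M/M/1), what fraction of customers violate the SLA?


W ~ Exponential(μ−λ) for M/M/1.
μ − λ = 24.04 − 18.94 = 5.1000
P(W > t) = e^{−(μ−λ)t} = e^{−0.6049} = 0.546151

Final: 0.546151


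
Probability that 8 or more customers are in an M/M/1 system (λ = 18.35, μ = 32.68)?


ρ = 18.35/32.68 = 0.5615
P(N ≥ n) = ρ^n = 0.5615^8 = 0.009882

Final: 0.009882


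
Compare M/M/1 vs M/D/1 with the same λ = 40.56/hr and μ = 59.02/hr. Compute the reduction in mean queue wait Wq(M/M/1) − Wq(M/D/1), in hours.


ρ = 40.56/59.02 = 0.6872
Wq(M/M/1) = ρ/(μ−λ) = 0.6872/18.46 = 0.03723 hr
Wq(M/D/1) = ρ/(2(μ−λ)) = 0.01861 hr
Savings = 0.03723 − 0.01861 = 0.01861 hr

Final: 0.01861 hr


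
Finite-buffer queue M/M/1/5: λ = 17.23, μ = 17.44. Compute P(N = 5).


ρ = λ/μ = 17.23/17.44 = 0.9880
P_K = (1−ρ)ρ^K/(1−ρ^(K+1)) = (0.01204·0.941226)/(1 − 0.929893)
= 0.011334/0.070107 = 0.161660

Final: 0.161660


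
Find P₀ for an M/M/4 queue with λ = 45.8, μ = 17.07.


a = λ/μ = 45.8/17.07 = 2.6831; ρ = a/c = 0.6708
Σ_{k=0}^{3} a^k/k! (terms k=0..3) = 1.00000 + 2.68307 + 3.59943 + 3.21918 = 10.50168
Tail: a^4/(4!(1−ρ)) = 51.82363/(24·0.3292) = 6.55864
P₀ = 1/(10.50168 + 6.55864) = 1/17.06032 = 0.058616

Final: 0.058616


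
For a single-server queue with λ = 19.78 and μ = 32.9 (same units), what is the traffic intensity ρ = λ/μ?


ρ = λ/μ = 19.78/32.9 = 0.6012

Final: 0.6012


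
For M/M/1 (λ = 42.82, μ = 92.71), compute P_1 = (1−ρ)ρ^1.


ρ = 42.82/92.71 = 0.4619
P_n = (1−ρ)·ρ^n = (1 − 0.4619)·0.4619^1 = 0.5381·0.461870 = 0.248546

Final: 0.248546


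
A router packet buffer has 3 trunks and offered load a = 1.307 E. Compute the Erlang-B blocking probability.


B(c,a) = (a^c/c!) / Σ_{k=0}^{c} a^k/k!
a^3/3! = 0.372114
Σ terms (k=0..3): 1.00000 + 1.30700 + 0.85412 + 0.37211 = 3.533238
B = 0.372114/3.533238 = 0.105318

Final: 0.105318


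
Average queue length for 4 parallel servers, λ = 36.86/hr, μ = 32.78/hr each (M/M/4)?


a = λ/μ = 1.1245; ρ = a/4 = 0.2811
P₀ = 0.324011
Lq = P₀·a^c·ρ / (c!·(1−ρ)²) = 0.324011·1.59877·0.2811/(24·0.51679)
= 0.01174

Final: 0.01174


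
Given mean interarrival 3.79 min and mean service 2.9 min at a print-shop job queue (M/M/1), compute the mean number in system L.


λ = 60/3.79 = 15.8311 /hr
μ = 60/2.9 = 20.6897 /hr
ρ = λ/μ = 15.8311/20.6897 = 0.7652
L = ρ/(1−ρ) = 0.7652/0.2348 = 3.2584

Final: 3.2584


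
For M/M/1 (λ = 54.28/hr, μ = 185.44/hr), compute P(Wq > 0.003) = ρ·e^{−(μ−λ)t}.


ρ = 54.28/185.44 = 0.2927
P(Wq > t) = ρ·e^{−(μ−λ)t} = 0.2927·e^{−0.3935}
= 0.2927·0.674705 = 0.197492

Final: 0.197492


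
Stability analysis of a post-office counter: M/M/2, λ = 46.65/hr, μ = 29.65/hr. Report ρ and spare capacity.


Total capacity cμ = 2·29.65 = 59.30/hr
ρ = λ/(cμ) = 46.65/59.30 = 0.7867
Stable ⇔ ρ < 1: YES
Spare capacity = cμ − λ = 59.30 − 46.65 = 12.65/hr

Final: ρ = 0.7867; stable; margin = 12.65/hr


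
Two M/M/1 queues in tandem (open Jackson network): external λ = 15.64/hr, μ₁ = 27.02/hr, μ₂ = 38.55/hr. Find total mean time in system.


Each node sees arrival rate λ = 15.64/hr (tandem ⇒ throughput preserved).
W₁ = 1/(μ₁−λ) = 1/(27.02−15.64) = 0.08787 hr
W₂ = 1/(μ₂−λ) = 1/(38.55−15.64) = 0.04365 hr
W_total = W₁ + W₂ = 0.08787 + 0.04365 = 0.13152 hr

Final: 0.13152 hr


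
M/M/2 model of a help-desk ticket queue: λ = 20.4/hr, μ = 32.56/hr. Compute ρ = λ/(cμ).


ρ = λ/(cμ) = 20.4/(2·32.56) = 20.4/65.12 = 0.3133

Final: 0.3133


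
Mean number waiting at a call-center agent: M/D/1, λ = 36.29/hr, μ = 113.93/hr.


ρ = 36.29/113.93 = 0.3185
M/D/1: Lq = ρ²/(2(1−ρ)) = 0.1015/(2·0.6815) = 0.07444

Final: 0.07444


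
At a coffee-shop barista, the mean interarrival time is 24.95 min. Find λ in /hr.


λ = 1/(interarrival time) in consistent units.
1 hour = 60 min, so λ = 60/24.95 = 2.4048 per hour

Final: 2.4048 /hr


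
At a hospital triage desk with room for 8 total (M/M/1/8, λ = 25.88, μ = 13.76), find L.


ρ = 25.88/13.76 = 1.8808
L = ρ[1 − (K+1)ρ^K + Kρ^(K+1)] / [(1−ρ)(1−ρ^(K+1))]
Numerator: 1.8808·(1 − 9·156.590967 + 8·294.518475) = 1782.690197
Denominator: (-0.8808)·(-293.518475) = 258.535168
L = 1782.690197/258.535168 = 6.8953

Final: 6.8953


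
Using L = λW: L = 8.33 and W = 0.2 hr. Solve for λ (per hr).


λ = L/W = 8.33/0.2 = 41.6500 /hr

Final: 41.6500 /hr


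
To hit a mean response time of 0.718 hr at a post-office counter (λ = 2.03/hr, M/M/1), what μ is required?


W = 1/(μ−λ) ⇒ μ − λ = 1/W = 1/0.718 = 1.3928
μ = λ + 1/W = 2.03 + 1.3928 = 3.4228 per hr

Final: 3.4228 /hr


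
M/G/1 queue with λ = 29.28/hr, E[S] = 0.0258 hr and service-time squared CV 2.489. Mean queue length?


ρ = λ·E[S] = 29.28·0.0258 = 0.7554
Lq = ρ²(1+C_s²)/(2(1−ρ)) = 0.5707·(1+2.489)/(2·0.2446)
= 0.5707·3.4890/0.4892 = 4.07042

Final: 4.07042


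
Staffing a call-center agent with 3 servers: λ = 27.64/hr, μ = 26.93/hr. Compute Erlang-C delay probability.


a = λ/μ = 1.0264; ρ = a/3 = 0.3421
P₀ = 0.353733 (from M/M/c formula)
C(c,a) = [a^c/(c!(1−ρ))]·P₀ = [1.08120/(6·0.6579)]·0.353733
= 0.27391·0.353733 = 0.096891

Final: 0.096891


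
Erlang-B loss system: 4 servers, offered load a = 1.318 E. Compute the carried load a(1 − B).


B(4,1.318) = 0.034038 (Erlang-B)
Carried load = a(1 − B) = 1.318·(1 − 0.034038) = 1.318·0.965962 = 1.2731 E

Final: 1.2731 Erlangs


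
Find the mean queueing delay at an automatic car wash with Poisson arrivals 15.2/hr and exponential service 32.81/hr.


ρ = 15.2/32.81 = 0.4633
Wq = ρ/(μ−λ) = 0.4633/(32.81 − 15.2) = 0.4633/17.61 = 0.02631 hr

Final: 0.02631 hr


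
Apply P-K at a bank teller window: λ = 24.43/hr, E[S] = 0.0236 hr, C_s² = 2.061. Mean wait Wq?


ρ = λ·E[S] = 24.43·0.0236 = 0.5765
E[S²] = E[S]²(1+C_s²) = 0.0236²·(1+2.061) = 0.001705
Wq = λ·E[S²]/(2(1−ρ)) = 24.43·0.001705/(2·0.4235) = 0.04918 hr

Final: 0.04918 hr


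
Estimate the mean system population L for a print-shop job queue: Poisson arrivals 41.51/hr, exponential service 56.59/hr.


ρ = λ/μ = 41.51/56.59 = 0.7335
L = ρ/(1−ρ) = 0.7335/(1 − 0.7335) = 0.7335/0.2665 = 2.7527

Final: 2.7527


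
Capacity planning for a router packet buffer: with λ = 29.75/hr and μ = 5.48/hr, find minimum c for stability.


Stability requires cμ > λ ⇔ c > λ/μ.
λ/μ = 29.75/5.48 = 5.4288
Minimum integer c = ⌊5.4288⌋ + 1 = 6
Check: 6·5.48 = 32.88 > 29.75, while 5·5.48 = 27.40 ≤ 29.75

Final: 6 servers


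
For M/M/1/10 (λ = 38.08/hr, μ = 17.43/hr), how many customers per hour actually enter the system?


ρ = 2.1847; P_K = (1−ρ)ρ^10/(1−ρ^11) = 0.542380
λ_eff = λ(1 − P_K) = 38.08·(1 − 0.542380) = 38.08·0.457620 = 17.4262 /hr

Final: 17.4262 /hr


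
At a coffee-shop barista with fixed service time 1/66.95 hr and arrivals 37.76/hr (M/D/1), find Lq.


ρ = 37.76/66.95 = 0.5640
M/D/1: Lq = ρ²/(2(1−ρ)) = 0.3181/(2·0.4360) = 0.36480

Final: 0.36480


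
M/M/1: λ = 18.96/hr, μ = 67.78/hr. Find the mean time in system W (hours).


W = 1/(μ−λ) = 1/(67.78 − 18.96) = 1/48.82 = 0.02048 hr

Final: 0.02048 hr


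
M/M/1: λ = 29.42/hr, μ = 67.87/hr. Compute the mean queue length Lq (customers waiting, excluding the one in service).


ρ = 29.42/67.87 = 0.4335
Lq = ρ²/(1−ρ) = 0.1879/0.5665 = 0.3317

Final: 0.3317


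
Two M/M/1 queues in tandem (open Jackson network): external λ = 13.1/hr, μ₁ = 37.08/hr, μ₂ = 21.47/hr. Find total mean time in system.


Each node sees arrival rate λ = 13.1/hr (tandem ⇒ throughput preserved).
W₁ = 1/(μ₁−λ) = 1/(37.08−13.1) = 0.04170 hr
W₂ = 1/(μ₂−λ) = 1/(21.47−13.1) = 0.11947 hr
W_total = W₁ + W₂ = 0.04170 + 0.11947 = 0.16118 hr

Final: 0.16118 hr


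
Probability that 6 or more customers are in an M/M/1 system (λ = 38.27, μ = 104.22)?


ρ = 38.27/104.22 = 0.3672
P(N ≥ n) = ρ^n = 0.3672^6 = 0.002452

Final: 0.002452


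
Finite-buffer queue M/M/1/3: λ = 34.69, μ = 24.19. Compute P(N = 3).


ρ = λ/μ = 34.69/24.19 = 1.4341
P_K = (1−ρ)ρ^K/(1−ρ^(K+1)) = (-0.4341·2.949207)/(1 − 4.229351)
= -1.280144/-3.229351 = 0.396409

Final: 0.396409


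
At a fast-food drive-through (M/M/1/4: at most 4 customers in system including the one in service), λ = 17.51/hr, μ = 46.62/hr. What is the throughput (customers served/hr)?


ρ = 0.3756; P_K = (1−ρ)ρ^4/(1−ρ^5) = 0.012519
λ_eff = λ(1 − P_K) = 17.51·(1 − 0.012519) = 17.51·0.987481 = 17.2908 /hr

Final: 17.2908 /hr


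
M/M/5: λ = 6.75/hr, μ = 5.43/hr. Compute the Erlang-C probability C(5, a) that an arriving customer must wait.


a = λ/μ = 1.2431; ρ = a/5 = 0.2486
P₀ = 0.288325 (from M/M/c formula)
C(c,a) = [a^c/(c!(1−ρ))]·P₀ = [2.96838/(120·0.7514)]·0.288325
= 0.03292·0.288325 = 0.009492

Final: 0.009492


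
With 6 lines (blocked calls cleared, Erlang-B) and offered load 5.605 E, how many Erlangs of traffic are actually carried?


B(6,5.605) = 0.236686 (Erlang-B)
Carried load = a(1 − B) = 5.605·(1 − 0.236686) = 5.605·0.763314 = 4.2784 E

Final: 4.2784 Erlangs


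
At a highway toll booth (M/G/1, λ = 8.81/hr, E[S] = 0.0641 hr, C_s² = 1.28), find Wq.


ρ = λ·E[S] = 8.81·0.0641 = 0.5647
E[S²] = E[S]²(1+C_s²) = 0.0641²·(1+1.28) = 0.009368
Wq = λ·E[S²]/(2(1−ρ)) = 8.81·0.009368/(2·0.4353) = 0.09480 hr

Final: 0.09480 hr


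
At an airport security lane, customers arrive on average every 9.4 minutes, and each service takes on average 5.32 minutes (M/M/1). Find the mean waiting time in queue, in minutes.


λ = 60/9.4 = 6.3830 /hr
μ = 60/5.32 = 11.2782 /hr
ρ = λ/μ = 6.3830/11.2782 = 0.5660
Wq = ρ/(μ−λ) = 0.5660/(11.2782−6.3830) = 0.11561 hr
In minutes: 0.11561·60 = 6.937 min

Final: 6.937 min


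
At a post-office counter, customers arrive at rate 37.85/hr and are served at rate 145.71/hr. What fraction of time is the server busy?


ρ = λ/μ = 37.85/145.71 = 0.2598

Final: 0.2598


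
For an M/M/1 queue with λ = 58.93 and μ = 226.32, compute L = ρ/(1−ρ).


ρ = λ/μ = 58.93/226.32 = 0.2604
L = ρ/(1−ρ) = 0.2604/(1 − 0.2604) = 0.2604/0.7396 = 0.3521

Final: 0.3521


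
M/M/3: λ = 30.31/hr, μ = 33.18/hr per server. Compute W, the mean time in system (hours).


a = 0.9135; ρ = 0.3045; P₀ = 0.397864
Lq = P₀·a^c·ρ/(c!(1−ρ)²) = 0.03182
Wq = Lq/λ = 0.03182/30.31 = 0.001050 hr
W = Wq + 1/μ = 0.001050 + 0.03014 = 0.03119 hr

Final: 0.03119 hr


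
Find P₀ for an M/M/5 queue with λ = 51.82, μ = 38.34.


a = λ/μ = 51.82/38.34 = 1.3516; ρ = a/c = 0.2703
Σ_{k=0}^{4} a^k/k! (terms k=0..4) = 1.00000 + 1.35159 + 0.91340 + 0.41151 + 0.13905 = 3.81555
Tail: a^5/(5!(1−ρ)) = 4.51052/(120·0.7297) = 0.05151
P₀ = 1/(3.81555 + 0.05151) = 1/3.86707 = 0.258594

Final: 0.258594


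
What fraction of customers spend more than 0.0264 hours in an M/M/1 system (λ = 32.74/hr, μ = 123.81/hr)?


W ~ Exponential(μ−λ) for M/M/1.
μ − λ = 123.81 − 32.74 = 91.0700
P(W > t) = e^{−(μ−λ)t} = e^{−2.4042} = 0.090333

Final: 0.090333


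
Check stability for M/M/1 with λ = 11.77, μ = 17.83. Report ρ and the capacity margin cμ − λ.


Total capacity cμ = 1·17.83 = 17.83/hr
ρ = λ/(cμ) = 11.77/17.83 = 0.6601
Stable ⇔ ρ < 1: YES
Spare capacity = cμ − λ = 17.83 − 11.77 = 6.06/hr

Final: ρ = 0.6601; stable; margin = 6.06/hr


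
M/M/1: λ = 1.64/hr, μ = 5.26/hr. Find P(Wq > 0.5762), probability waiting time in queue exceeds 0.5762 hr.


ρ = 1.64/5.26 = 0.3118
P(Wq > t) = ρ·e^{−(μ−λ)t} = 0.3118·e^{−2.0858}
= 0.3118·0.124202 = 0.038725

Final: 0.038725


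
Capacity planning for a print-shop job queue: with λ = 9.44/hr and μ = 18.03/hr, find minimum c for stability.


Stability requires cμ > λ ⇔ c > λ/μ.
λ/μ = 9.44/18.03 = 0.5236
Minimum integer c = ⌊0.5236⌋ + 1 = 1
Check: 1·18.03 = 18.03 > 9.44, while 0·18.03 = 0.00 ≤ 9.44

Final: 1 servers


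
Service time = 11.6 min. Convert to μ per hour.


μ = 1/(service time) in consistent units.
1 hour = 60 min, so μ = 60/11.6 = 5.1724 per hour

Final: 5.1724 /hr


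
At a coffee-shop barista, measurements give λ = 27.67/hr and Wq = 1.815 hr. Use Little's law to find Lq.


Lq = λWq = 27.67·1.815 = 50.2210

Final: 50.2210


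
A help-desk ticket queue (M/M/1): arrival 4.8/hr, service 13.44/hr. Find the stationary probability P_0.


ρ = 4.8/13.44 = 0.3571
P_n = (1−ρ)·ρ^n = (1 − 0.3571)·0.3571^0 = 0.6429·1.000000 = 0.642857

Final: 0.642857


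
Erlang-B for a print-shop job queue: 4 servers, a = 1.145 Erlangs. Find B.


B(c,a) = (a^c/c!) / Σ_{k=0}^{c} a^k/k!
a^4/4! = 0.071616
Σ terms (k=0..4): 1.00000 + 1.14500 + 0.65551 + 0.25019 + 0.07162 = 3.122316
B = 0.071616/3.122316 = 0.022937

Final: 0.022937


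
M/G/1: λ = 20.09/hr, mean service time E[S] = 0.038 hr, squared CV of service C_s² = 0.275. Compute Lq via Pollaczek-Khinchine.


ρ = λ·E[S] = 20.09·0.038 = 0.7634
Lq = ρ²(1+C_s²)/(2(1−ρ)) = 0.5828·(1+0.275)/(2·0.2366)
= 0.5828·1.2750/0.4732 = 1.57047

Final: 1.57047


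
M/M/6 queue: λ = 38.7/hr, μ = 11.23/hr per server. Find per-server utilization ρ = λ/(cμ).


ρ = λ/(cμ) = 38.7/(6·11.23) = 38.7/67.38 = 0.5744

Final: 0.5744


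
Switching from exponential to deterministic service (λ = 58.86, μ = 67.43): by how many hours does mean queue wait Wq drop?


ρ = 58.86/67.43 = 0.8729
Wq(M/M/1) = ρ/(μ−λ) = 0.8729/8.57 = 0.10186 hr
Wq(M/D/1) = ρ/(2(μ−λ)) = 0.05093 hr
Savings = 0.10186 − 0.05093 = 0.05093 hr

Final: 0.05093 hr


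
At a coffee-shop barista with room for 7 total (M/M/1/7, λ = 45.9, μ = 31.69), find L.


ρ = 45.9/31.69 = 1.4484
L = ρ[1 − (K+1)ρ^K + Kρ^(K+1)] / [(1−ρ)(1−ρ^(K+1))]
Numerator: 1.4484·(1 − 8·13.373132 + 7·19.369730) = 42.877258
Denominator: (-0.4484)·(-18.369730) = 8.237105
L = 42.877258/8.237105 = 5.2054

Final: 5.2054


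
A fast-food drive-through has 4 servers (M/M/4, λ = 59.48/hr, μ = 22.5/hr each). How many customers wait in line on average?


a = λ/μ = 2.6436; ρ = a/4 = 0.6609
P₀ = 0.061662
Lq = P₀·a^c·ρ / (c!·(1−ρ)²) = 0.061662·48.83754·0.6609/(24·0.11500)
= 0.72111

Final: 0.72111


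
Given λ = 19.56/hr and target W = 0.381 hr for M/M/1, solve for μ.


W = 1/(μ−λ) ⇒ μ − λ = 1/W = 1/0.381 = 2.6247
μ = λ + 1/W = 19.56 + 2.6247 = 22.1847 per hr

Final: 22.1847 /hr


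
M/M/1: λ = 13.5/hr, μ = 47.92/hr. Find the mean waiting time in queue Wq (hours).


ρ = 13.5/47.92 = 0.2817
Wq = ρ/(μ−λ) = 0.2817/(47.92 − 13.5) = 0.2817/34.42 = 0.008185 hr

Final: 0.008185 hr


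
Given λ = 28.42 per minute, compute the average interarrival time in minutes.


Mean interarrival time = 1/λ = 1/28.42 minute = 0.03519 minute
In minutes: 0.03519 × 1 = 0.03519 min

Final: 0.03519 min


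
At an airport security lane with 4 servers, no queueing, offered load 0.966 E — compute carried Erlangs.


B(4,0.966) = 0.013853 (Erlang-B)
Carried load = a(1 − B) = 0.966·(1 − 0.013853) = 0.966·0.986147 = 0.9526 E

Final: 0.9526 Erlangs


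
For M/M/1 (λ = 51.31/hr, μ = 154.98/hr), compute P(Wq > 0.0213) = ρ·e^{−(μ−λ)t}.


ρ = 51.31/154.98 = 0.3311
P(Wq > t) = ρ·e^{−(μ−λ)t} = 0.3311·e^{−2.2082}
= 0.3311·0.109901 = 0.036386

Final: 0.036386


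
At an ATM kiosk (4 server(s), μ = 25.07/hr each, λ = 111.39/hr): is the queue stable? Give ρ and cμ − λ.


Total capacity cμ = 4·25.07 = 100.28/hr
ρ = λ/(cμ) = 111.39/100.28 = 1.1108
Stable ⇔ ρ < 1: NO
Spare capacity = cμ − λ = 100.28 − 111.39 = -11.11/hr

Final: ρ = 1.1108; unstable; margin = -11.11/hr


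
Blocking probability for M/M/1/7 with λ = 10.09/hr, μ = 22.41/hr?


ρ = λ/μ = 10.09/22.41 = 0.4502
P_K = (1−ρ)ρ^K/(1−ρ^(K+1)) = (0.5498·0.003751)/(1 − 0.001689)
= 0.002062/0.998311 = 0.002066

Final: 0.002066


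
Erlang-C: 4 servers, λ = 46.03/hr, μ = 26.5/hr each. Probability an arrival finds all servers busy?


a = λ/μ = 1.7370; ρ = a/4 = 0.4342
P₀ = 0.172730 (from M/M/c formula)
C(c,a) = [a^c/(c!(1−ρ))]·P₀ = [9.10291/(24·0.5658)]·0.172730
= 0.67041·0.172730 = 0.115800

Final: 0.115800


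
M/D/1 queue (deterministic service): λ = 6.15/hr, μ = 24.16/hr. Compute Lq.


ρ = 6.15/24.16 = 0.2546
M/D/1: Lq = ρ²/(2(1−ρ)) = 0.06480/(2·0.7454) = 0.04346

Final: 0.04346


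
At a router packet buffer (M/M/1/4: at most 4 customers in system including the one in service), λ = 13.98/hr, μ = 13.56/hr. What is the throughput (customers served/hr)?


ρ = 1.0310; P_K = (1−ρ)ρ^4/(1−ρ^5) = 0.212384
λ_eff = λ(1 − P_K) = 13.98·(1 − 0.212384) = 13.98·0.787616 = 11.0109 /hr

Final: 11.0109 /hr


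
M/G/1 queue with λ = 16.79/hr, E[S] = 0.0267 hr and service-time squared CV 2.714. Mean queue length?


ρ = λ·E[S] = 16.79·0.0267 = 0.4483
Lq = ρ²(1+C_s²)/(2(1−ρ)) = 0.2010·(1+2.714)/(2·0.5517)
= 0.2010·3.7140/1.1034 = 0.67644

Final: 0.67644


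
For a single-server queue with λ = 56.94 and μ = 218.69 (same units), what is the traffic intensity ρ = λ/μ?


ρ = λ/μ = 56.94/218.69 = 0.2604

Final: 0.2604


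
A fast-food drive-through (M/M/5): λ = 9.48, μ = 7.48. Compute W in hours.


a = 1.2674; ρ = 0.2535; P₀ = 0.281389
Lq = P₀·a^c·ρ/(c!(1−ρ)²) = 0.003487
Wq = Lq/λ = 0.003487/9.48 = 0.0003679 hr
W = Wq + 1/μ = 0.0003679 + 0.13369 = 0.13406 hr

Final: 0.13406 hr


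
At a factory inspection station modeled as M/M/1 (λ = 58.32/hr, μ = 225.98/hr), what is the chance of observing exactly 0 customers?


ρ = 58.32/225.98 = 0.2581
P_n = (1−ρ)·ρ^n = (1 − 0.2581)·0.2581^0 = 0.7419·1.000000 = 0.741924

Final: 0.741924


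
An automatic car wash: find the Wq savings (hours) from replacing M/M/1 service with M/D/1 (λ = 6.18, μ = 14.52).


ρ = 6.18/14.52 = 0.4256
Wq(M/M/1) = ρ/(μ−λ) = 0.4256/8.34 = 0.05103 hr
Wq(M/D/1) = ρ/(2(μ−λ)) = 0.02552 hr
Savings = 0.05103 − 0.02552 = 0.02552 hr

Final: 0.02552 hr


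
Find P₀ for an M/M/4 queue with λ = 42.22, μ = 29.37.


a = λ/μ = 42.22/29.37 = 1.4375; ρ = a/c = 0.3594
Σ_{k=0}^{3} a^k/k! (terms k=0..3) = 1.00000 + 1.43752 + 1.03323 + 0.49510 = 3.96585
Tail: a^4/(4!(1−ρ)) = 4.27029/(24·0.6406) = 0.27774
P₀ = 1/(3.96585 + 0.27774) = 1/4.24360 = 0.235649

Final: 0.235649


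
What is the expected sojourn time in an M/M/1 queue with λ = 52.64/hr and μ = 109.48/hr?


W = 1/(μ−λ) = 1/(109.48 − 52.64) = 1/56.84 = 0.01759 hr

Final: 0.01759 hr


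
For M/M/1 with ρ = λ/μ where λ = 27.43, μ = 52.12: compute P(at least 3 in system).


ρ = 27.43/52.12 = 0.5263
P(N ≥ n) = ρ^n = 0.5263^3 = 0.145769

Final: 0.145769


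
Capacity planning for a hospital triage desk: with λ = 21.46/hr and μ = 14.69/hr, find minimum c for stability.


Stability requires cμ > λ ⇔ c > λ/μ.
λ/μ = 21.46/14.69 = 1.4609
Minimum integer c = ⌊1.4609⌋ + 1 = 2
Check: 2·14.69 = 29.38 > 21.46, while 1·14.69 = 14.69 ≤ 21.46

Final: 2 servers


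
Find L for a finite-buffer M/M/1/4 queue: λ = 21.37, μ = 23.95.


ρ = 21.37/23.95 = 0.8923
L = ρ[1 − (K+1)ρ^K + Kρ^(K+1)] / [(1−ρ)(1−ρ^(K+1))]
Numerator: 0.8923·(1 − 5·0.633864 + 4·0.565581) = 0.082987
Denominator: (0.1077)·(0.434419) = 0.046798
L = 0.082987/0.046798 = 1.7733

Final: 1.7733


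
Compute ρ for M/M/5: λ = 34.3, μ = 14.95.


ρ = λ/(cμ) = 34.3/(5·14.95) = 34.3/74.75 = 0.4589

Final: 0.4589


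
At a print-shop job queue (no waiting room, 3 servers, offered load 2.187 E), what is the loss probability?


B(c,a) = (a^c/c!) / Σ_{k=0}^{c} a^k/k!
a^3/3! = 1.743392
Σ terms (k=0..3): 1.00000 + 2.18700 + 2.39148 + 1.74339 = 7.321877
B = 1.743392/7.321877 = 0.238107

Final: 0.238107


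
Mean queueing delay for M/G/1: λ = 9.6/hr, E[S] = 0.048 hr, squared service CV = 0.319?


ρ = λ·E[S] = 9.6·0.048 = 0.4608
E[S²] = E[S]²(1+C_s²) = 0.048²·(1+0.319) = 0.003039
Wq = λ·E[S²]/(2(1−ρ)) = 9.6·0.003039/(2·0.5392) = 0.02705 hr

Final: 0.02705 hr


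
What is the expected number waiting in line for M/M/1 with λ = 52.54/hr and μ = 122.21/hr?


ρ = 52.54/122.21 = 0.4299
Lq = ρ²/(1−ρ) = 0.1848/0.5701 = 0.3242

Final: 0.3242


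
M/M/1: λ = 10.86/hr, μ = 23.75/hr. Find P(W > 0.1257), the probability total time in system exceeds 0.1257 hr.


W ~ Exponential(μ−λ) for M/M/1.
μ − λ = 23.75 − 10.86 = 12.8900
P(W > t) = e^{−(μ−λ)t} = e^{−1.6203} = 0.197845

Final: 0.197845


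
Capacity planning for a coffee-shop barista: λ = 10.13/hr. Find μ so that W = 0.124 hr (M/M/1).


W = 1/(μ−λ) ⇒ μ − λ = 1/W = 1/0.124 = 8.0645
μ = λ + 1/W = 10.13 + 8.0645 = 18.1945 per hr

Final: 18.1945 /hr


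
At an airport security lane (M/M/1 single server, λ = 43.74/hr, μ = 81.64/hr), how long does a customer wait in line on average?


ρ = 43.74/81.64 = 0.5358
Wq = ρ/(μ−λ) = 0.5358/(81.64 − 43.74) = 0.5358/37.90 = 0.01414 hr

Final: 0.01414 hr


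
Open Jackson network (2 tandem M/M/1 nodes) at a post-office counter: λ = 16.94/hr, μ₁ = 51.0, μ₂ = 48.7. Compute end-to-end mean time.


Each node sees arrival rate λ = 16.94/hr (tandem ⇒ throughput preserved).
W₁ = 1/(μ₁−λ) = 1/(51.0−16.94) = 0.02936 hr
W₂ = 1/(μ₂−λ) = 1/(48.7−16.94) = 0.03149 hr
W_total = W₁ + W₂ = 0.02936 + 0.03149 = 0.06085 hr

Final: 0.06085 hr


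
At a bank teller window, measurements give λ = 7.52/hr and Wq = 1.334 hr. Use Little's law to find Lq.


Lq = λWq = 7.52·1.334 = 10.0317

Final: 10.0317


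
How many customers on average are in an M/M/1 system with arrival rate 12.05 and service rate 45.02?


ρ = λ/μ = 12.05/45.02 = 0.2677
L = ρ/(1−ρ) = 0.2677/(1 − 0.2677) = 0.2677/0.7323 = 0.3655

Final: 0.3655


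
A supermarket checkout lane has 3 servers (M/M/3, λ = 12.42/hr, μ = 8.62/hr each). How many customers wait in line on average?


a = λ/μ = 1.4408; ρ = a/3 = 0.4803
P₀ = 0.225323
Lq = P₀·a^c·ρ / (c!·(1−ρ)²) = 0.225323·2.99118·0.4803/(6·0.27011)
= 0.19973

Final: 0.19973


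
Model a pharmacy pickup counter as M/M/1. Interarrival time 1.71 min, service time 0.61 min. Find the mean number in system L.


λ = 60/1.71 = 35.0877 /hr
μ = 60/0.61 = 98.3607 /hr
ρ = λ/μ = 35.0877/98.3607 = 0.3567
L = ρ/(1−ρ) = 0.3567/0.6433 = 0.5545

Final: 0.5545


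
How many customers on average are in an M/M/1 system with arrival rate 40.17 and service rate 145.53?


ρ = λ/μ = 40.17/145.53 = 0.2760
L = ρ/(1−ρ) = 0.2760/(1 − 0.2760) = 0.2760/0.7240 = 0.3813

Final: 0.3813


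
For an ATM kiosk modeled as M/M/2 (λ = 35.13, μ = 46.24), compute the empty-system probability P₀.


a = λ/μ = 35.13/46.24 = 0.7597; ρ = a/c = 0.3799
Σ_{k=0}^{1} a^k/k! (terms k=0..1) = 1.00000 + 0.75973 = 1.75973
Tail: a^2/(2!(1−ρ)) = 0.57719/(2·0.6201) = 0.46538
P₀ = 1/(1.75973 + 0.46538) = 1/2.22511 = 0.449416

Final: 0.449416


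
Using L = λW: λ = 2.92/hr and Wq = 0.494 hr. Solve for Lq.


Lq = λWq = 2.92·0.494 = 1.4425

Final: 1.4425


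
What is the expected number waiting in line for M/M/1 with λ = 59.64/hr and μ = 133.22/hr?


ρ = 59.64/133.22 = 0.4477
Lq = ρ²/(1−ρ) = 0.2004/0.5523 = 0.3629

Final: 0.3629
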